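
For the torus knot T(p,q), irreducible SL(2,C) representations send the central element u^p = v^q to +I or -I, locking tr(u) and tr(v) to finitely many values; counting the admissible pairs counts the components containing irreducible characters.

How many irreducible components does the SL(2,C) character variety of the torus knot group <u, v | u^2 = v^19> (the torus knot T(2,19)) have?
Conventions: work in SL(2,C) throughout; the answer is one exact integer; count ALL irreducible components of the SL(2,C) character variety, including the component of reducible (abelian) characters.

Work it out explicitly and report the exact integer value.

For T(2,19): irreducibility forces the central element u^2 = v^19 to one of +I, -I.
This locks tr(u) to 2*cos(pi*alpha/2), alpha in 1..1, and tr(v) to 2*cos(pi*beta/19), beta in 1..18, on each component of irreducible characters.
u^2 = (-1)^alpha I and v^19 = (-1)^beta I must agree, so alpha and beta have equal parity.
Enumerate parity-matched pairs: 1*9 odd-odd plus 0*9 even-even gives 9.
components with irreducible characters: 9; plus the single component of reducible (abelian) characters: total 10.

10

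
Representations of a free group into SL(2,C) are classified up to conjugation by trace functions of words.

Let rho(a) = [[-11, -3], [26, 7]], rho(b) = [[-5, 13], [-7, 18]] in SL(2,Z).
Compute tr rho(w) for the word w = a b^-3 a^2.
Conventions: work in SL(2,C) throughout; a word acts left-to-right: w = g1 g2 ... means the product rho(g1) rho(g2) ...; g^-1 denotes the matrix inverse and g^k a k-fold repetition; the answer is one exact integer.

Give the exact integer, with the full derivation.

-1482428

rho(a) = [[-11, -3], [26, 7]]
... * rho(b^-1) = [[18, -13], [7, -5]]  ->  [[-219, 158], [517, -373]]
... * rho(b^-1) = [[18, -13], [7, -5]]  ->  [[-2836, 2057], [6695, -4856]]
... * rho(b^-1) = [[18, -13], [7, -5]]  ->  [[-36649, 26583], [86518, -62755]]
... * rho(a) = [[-11, -3], [26, 7]]  ->  [[1094297, 296028], [-2583328, -698839]]
... * rho(a) = [[-11, -3], [26, 7]]  ->  [[-4340539, -1210695], [10246794, 2858111]]
tr = -4340539 + 2858111 = -1482428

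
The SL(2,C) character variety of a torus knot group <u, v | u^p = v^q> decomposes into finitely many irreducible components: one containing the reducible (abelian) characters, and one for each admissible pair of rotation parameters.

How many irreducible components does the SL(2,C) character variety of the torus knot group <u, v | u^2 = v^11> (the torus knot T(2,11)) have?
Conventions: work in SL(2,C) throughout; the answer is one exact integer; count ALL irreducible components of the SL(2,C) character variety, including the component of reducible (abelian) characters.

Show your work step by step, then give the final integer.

6

For T(2,11): irreducibility forces the central element u^2 = v^11 to one of +I, -I.
This locks tr(u) to 2*cos(pi*alpha/2), alpha in 1..1, and tr(v) to 2*cos(pi*beta/11), beta in 1..10, on each component of irreducible characters.
The two central values (-1)^alpha I and (-1)^beta I must be the same matrix, so alpha and beta share a parity.
Enumerate parity-matched pairs: 1*5 odd-odd plus 0*5 even-even gives 5.
components with irreducible characters: 5; plus the single component of reducible (abelian) characters: total 6.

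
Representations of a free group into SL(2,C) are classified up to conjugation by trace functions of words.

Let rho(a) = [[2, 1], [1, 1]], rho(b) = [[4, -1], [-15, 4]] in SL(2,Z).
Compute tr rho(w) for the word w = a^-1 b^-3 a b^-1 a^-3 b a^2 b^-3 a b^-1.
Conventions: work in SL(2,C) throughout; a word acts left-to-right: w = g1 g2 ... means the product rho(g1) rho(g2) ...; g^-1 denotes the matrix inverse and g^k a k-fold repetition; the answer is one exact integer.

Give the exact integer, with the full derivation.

-57241548560

rho(a^-1) = [[1, -1], [-1, 2]]
... * rho(b^-1) = [[4, 1], [15, 4]]  ->  [[-11, -3], [26, 7]]
... * rho(b^-1) = [[4, 1], [15, 4]]  ->  [[-89, -23], [209, 54]]
... * rho(b^-1) = [[4, 1], [15, 4]]  ->  [[-701, -181], [1646, 425]]
... * rho(a) = [[2, 1], [1, 1]]  ->  [[-1583, -882], [3717, 2071]]
... * rho(b^-1) = [[4, 1], [15, 4]]  ->  [[-19562, -5111], [45933, 12001]]
... * rho(a^-1) = [[1, -1], [-1, 2]]  ->  [[-14451, 9340], [33932, -21931]]
... * rho(a^-1) = [[1, -1], [-1, 2]]  ->  [[-23791, 33131], [55863, -77794]]
... * rho(a^-1) = [[1, -1], [-1, 2]]  ->  [[-56922, 90053], [133657, -211451]]
... * rho(b) = [[4, -1], [-15, 4]]  ->  [[-1578483, 417134], [3706393, -979461]]
... * rho(a) = [[2, 1], [1, 1]]  ->  [[-2739832, -1161349], [6433325, 2726932]]
... * rho(a) = [[2, 1], [1, 1]]  ->  [[-6641013, -3901181], [15593582, 9160257]]
... * rho(b^-1) = [[4, 1], [15, 4]]  ->  [[-85081767, -22245737], [199778183, 52234610]]
... * rho(b^-1) = [[4, 1], [15, 4]]  ->  [[-674013123, -174064715], [1582631882, 408716623]]
... * rho(b^-1) = [[4, 1], [15, 4]]  ->  [[-5307023217, -1370271983], [12461276873, 3217498374]]
... * rho(a) = [[2, 1], [1, 1]]  ->  [[-11984318417, -6677295200], [28140052120, 15678775247]]
... * rho(b^-1) = [[4, 1], [15, 4]]  ->  [[-148096701668, -38693499217], [347741837185, 90855153108]]
tr = -148096701668 + 90855153108 = -57241548560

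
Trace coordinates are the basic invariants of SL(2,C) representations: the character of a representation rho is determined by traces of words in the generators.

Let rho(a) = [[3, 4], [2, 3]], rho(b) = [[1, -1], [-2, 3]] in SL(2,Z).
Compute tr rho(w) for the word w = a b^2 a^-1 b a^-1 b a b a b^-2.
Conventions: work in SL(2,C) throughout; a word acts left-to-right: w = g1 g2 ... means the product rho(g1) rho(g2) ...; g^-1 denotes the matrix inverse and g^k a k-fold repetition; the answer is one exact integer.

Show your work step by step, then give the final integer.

rho(a) = [[3, 4], [2, 3]]
... * rho(b) = [[1, -1], [-2, 3]]  ->  [[-5, 9], [-4, 7]]
... * rho(b) = [[1, -1], [-2, 3]]  ->  [[-23, 32], [-18, 25]]
... * rho(a^-1) = [[3, -4], [-2, 3]]  ->  [[-133, 188], [-104, 147]]
... * rho(b) = [[1, -1], [-2, 3]]  ->  [[-509, 697], [-398, 545]]
... * rho(a^-1) = [[3, -4], [-2, 3]]  ->  [[-2921, 4127], [-2284, 3227]]
... * rho(b) = [[1, -1], [-2, 3]]  ->  [[-11175, 15302], [-8738, 11965]]
... * rho(a) = [[3, 4], [2, 3]]  ->  [[-2921, 1206], [-2284, 943]]
... * rho(b) = [[1, -1], [-2, 3]]  ->  [[-5333, 6539], [-4170, 5113]]
... * rho(a) = [[3, 4], [2, 3]]  ->  [[-2921, -1715], [-2284, -1341]]
... * rho(b^-1) = [[3, 1], [2, 1]]  ->  [[-12193, -4636], [-9534, -3625]]
... * rho(b^-1) = [[3, 1], [2, 1]]  ->  [[-45851, -16829], [-35852, -13159]]
tr = -45851 + -13159 = -59010

-59010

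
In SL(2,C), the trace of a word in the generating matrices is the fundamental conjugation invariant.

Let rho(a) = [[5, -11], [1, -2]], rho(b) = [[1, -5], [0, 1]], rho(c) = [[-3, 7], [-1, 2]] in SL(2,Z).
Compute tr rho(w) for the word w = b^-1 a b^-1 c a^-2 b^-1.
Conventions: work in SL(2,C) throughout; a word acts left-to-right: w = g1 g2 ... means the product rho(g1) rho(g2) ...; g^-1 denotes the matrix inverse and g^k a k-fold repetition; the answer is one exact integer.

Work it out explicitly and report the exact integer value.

rho(b^-1) = [[1, 5], [0, 1]]
... * rho(a) = [[5, -11], [1, -2]]  ->  [[10, -21], [1, -2]]
... * rho(b^-1) = [[1, 5], [0, 1]]  ->  [[10, 29], [1, 3]]
... * rho(c) = [[-3, 7], [-1, 2]]  ->  [[-59, 128], [-6, 13]]
... * rho(a^-1) = [[-2, 11], [-1, 5]]  ->  [[-10, -9], [-1, -1]]
... * rho(a^-1) = [[-2, 11], [-1, 5]]  ->  [[29, -155], [3, -16]]
... * rho(b^-1) = [[1, 5], [0, 1]]  ->  [[29, -10], [3, -1]]
tr = 29 + -1 = 28

28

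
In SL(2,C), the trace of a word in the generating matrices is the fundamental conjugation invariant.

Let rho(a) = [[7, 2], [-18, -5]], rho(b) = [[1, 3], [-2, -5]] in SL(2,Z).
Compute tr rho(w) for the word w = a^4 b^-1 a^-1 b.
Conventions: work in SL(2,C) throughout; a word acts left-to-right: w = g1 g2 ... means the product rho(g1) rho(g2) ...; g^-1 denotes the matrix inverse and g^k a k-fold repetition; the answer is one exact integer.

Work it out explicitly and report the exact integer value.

1938

rho(a) = [[7, 2], [-18, -5]]
... * rho(a) = [[7, 2], [-18, -5]]  ->  [[13, 4], [-36, -11]]
... * rho(a) = [[7, 2], [-18, -5]]  ->  [[19, 6], [-54, -17]]
... * rho(a) = [[7, 2], [-18, -5]]  ->  [[25, 8], [-72, -23]]
... * rho(b^-1) = [[-5, -3], [2, 1]]  ->  [[-109, -67], [314, 193]]
... * rho(a^-1) = [[-5, -2], [18, 7]]  ->  [[-661, -251], [1904, 723]]
... * rho(b) = [[1, 3], [-2, -5]]  ->  [[-159, -728], [458, 2097]]
tr = -159 + 2097 = 1938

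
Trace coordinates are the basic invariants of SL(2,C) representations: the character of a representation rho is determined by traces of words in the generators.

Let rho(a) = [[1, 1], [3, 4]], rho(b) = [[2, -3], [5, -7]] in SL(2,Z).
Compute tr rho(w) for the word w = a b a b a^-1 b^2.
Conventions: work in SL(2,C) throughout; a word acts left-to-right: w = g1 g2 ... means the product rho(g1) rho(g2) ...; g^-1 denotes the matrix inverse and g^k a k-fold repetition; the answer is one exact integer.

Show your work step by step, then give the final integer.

-26070

rho(a) = [[1, 1], [3, 4]]
... * rho(b) = [[2, -3], [5, -7]]  ->  [[7, -10], [26, -37]]
... * rho(a) = [[1, 1], [3, 4]]  ->  [[-23, -33], [-85, -122]]
... * rho(b) = [[2, -3], [5, -7]]  ->  [[-211, 300], [-780, 1109]]
... * rho(a^-1) = [[4, -1], [-3, 1]]  ->  [[-1744, 511], [-6447, 1889]]
... * rho(b) = [[2, -3], [5, -7]]  ->  [[-933, 1655], [-3449, 6118]]
... * rho(b) = [[2, -3], [5, -7]]  ->  [[6409, -8786], [23692, -32479]]
tr = 6409 + -32479 = -26070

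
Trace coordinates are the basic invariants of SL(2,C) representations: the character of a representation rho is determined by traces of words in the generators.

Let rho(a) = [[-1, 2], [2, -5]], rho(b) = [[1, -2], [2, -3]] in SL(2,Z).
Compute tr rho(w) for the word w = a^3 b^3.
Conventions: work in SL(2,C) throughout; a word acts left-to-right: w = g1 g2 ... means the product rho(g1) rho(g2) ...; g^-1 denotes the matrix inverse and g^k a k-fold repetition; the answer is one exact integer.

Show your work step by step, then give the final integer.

1038

rho(a) = [[-1, 2], [2, -5]]
... * rho(a) = [[-1, 2], [2, -5]]  ->  [[5, -12], [-12, 29]]
... * rho(a) = [[-1, 2], [2, -5]]  ->  [[-29, 70], [70, -169]]
... * rho(b) = [[1, -2], [2, -3]]  ->  [[111, -152], [-268, 367]]
... * rho(b) = [[1, -2], [2, -3]]  ->  [[-193, 234], [466, -565]]
... * rho(b) = [[1, -2], [2, -3]]  ->  [[275, -316], [-664, 763]]
tr = 275 + 763 = 1038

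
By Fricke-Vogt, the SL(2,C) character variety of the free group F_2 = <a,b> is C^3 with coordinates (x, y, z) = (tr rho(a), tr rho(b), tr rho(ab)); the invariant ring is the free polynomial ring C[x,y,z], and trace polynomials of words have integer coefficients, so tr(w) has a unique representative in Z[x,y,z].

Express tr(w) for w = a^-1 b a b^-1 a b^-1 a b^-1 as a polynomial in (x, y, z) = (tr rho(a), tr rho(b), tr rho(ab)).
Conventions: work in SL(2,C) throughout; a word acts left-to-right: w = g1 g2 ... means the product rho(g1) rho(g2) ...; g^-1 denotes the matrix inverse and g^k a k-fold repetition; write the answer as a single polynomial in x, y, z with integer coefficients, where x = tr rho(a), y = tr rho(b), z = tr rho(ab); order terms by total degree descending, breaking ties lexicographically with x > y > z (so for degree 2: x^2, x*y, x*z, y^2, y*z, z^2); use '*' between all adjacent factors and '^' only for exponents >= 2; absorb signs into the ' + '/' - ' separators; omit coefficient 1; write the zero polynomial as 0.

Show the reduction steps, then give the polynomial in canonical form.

-x^3*y^3*z + x^4*y^2 + x^2*y^4 + 3*x^2*y^2*z^2 - 2*x^3*y*z - 2*x*y^3*z - 3*x*y*z^3 - 3*x^2*y^2 + x^2*z^2 + y^2*z^2 + z^4 + 7*x*y*z - x^2 - y^2 - 4*z^2 + 2

trace(a^2) = trace(a) * trace(a) - trace(1) = x^2 - 2
trace(a^3) = trace(a) * trace(a^2) - trace(a) = x^3 - 3*x
use: trace(a b a) = trace(a) * trace(b a) - trace(b) = x*z - y
trace(b a^3) = trace(a) * trace(a b a) - trace(a b) = x^2*z - x*y - z
use: trace(a b a^3) = trace(a) * trace(b a^3) - trace(b a^2) = x^3*z - x^2*y - 2*x*z + y
use: trace(b a b a) = trace(b a) * trace(b a) - trace(1) = z^2 - 2
use: trace(b a b) = trace(b) * trace(a b) - trace(a) = y*z - x
trace(a b a b a) = trace(a) * trace(b a b a) - trace(b a b) = x*z^2 - y*z - x
trace(a b a^3 b) = trace(a) * trace(a b a b a) - trace(a b a b) = x^2*z^2 - x*y*z - x^2 - z^2 + 2
apply: trace(b a^3 b^-1 a) = trace(a b a^3) * trace(b) - trace(a b a^3 b) = x^3*y*z - x^2*y^2 - x^2*z^2 - x*y*z + x^2 + y^2 + z^2 - 2
trace(a b^-1 a^-1 b a^2) = trace(b a^3 b^-1) * trace(a) - trace(b a^3 b^-1 a) = -x^3*y*z + x^4 + x^2*y^2 + x^2*z^2 + x*y*z - 4*x^2 - y^2 - z^2 + 2
apply: trace(b^2) = trace(b) * trace(b) - trace(1) = y^2 - 2
apply: trace(b a^2 b) = trace(a) * trace(b^2 a) - trace(b^2) = x*y*z - x^2 - y^2 + 2
trace(b a^2 b a b) = trace(b) * trace(a^2 b a b) - trace(a^2 b a) = x*y*z^2 - x^2*z - y^2*z + z
trace(b a b a b a) = trace(b a b a) * trace(b a) - trace(a b) = z^3 - 3*z
use: trace(b a b a b) = trace(b) * trace(a b a b) - trace(a b a) = y*z^2 - x*z - y
apply: trace(b a^2 b a b a) = trace(a) * trace(b a b a b a) - trace(b a b a b) = x*z^3 - y*z^2 - 2*x*z + y
use: trace(a^-1 b a^2 b a b) = trace(b a^2 b a b) * trace(a) - trace(b a^2 b a b a) = x^2*y*z^2 - x^3*z - x*y^2*z - x*z^3 + y*z^2 + 3*x*z - y
trace(a b^-1 a^-1 b a^2 b) = trace(a^-1 b a^2 b a) * trace(b) - trace(a^-1 b a^2 b a b) = -x^2*y*z^2 + x^3*z + 2*x*y^2*z + x*z^3 - x^2*y - y^3 - y*z^2 - 3*x*z + 3*y
trace(a b^-1 a b^-1 a^-1 b a) = trace(a b^-1 a^-1 b a^2) * trace(b) - trace(a b^-1 a^-1 b a^2 b) = -x^3*y^2*z + x^4*y + x^2*y^3 + 2*x^2*y*z^2 - x^3*z - x*y^2*z - x*z^3 - 3*x^2*y + 3*x*z - y
trace(a b^2 a b a) = trace(b) * trace(a b a^2 b) - trace(a b a^2) = x*y*z^2 - x^2*z - y^2*z + z
use: trace(a b^2 a b a b) = trace(b) * trace(a b a b a b) - trace(a b a b a) = y*z^3 - x*z^2 - 2*y*z + x
use: trace(b a b a b^-1 a b) = trace(a b^2 a b a) * trace(b) - trace(a b^2 a b a b) = x*y^2*z^2 - x^2*y*z - y^3*z - y*z^3 + x*z^2 + 3*y*z - x
use: trace(a b a b a b a b) = trace(a b a b) * trace(a b a b) - trace(1) = z^4 - 4*z^2 + 2
trace(b a b a b^-1 a b a) = trace(a b a b a b a) * trace(b) - trace(a b a b a b a b) = x*y*z^3 - y^2*z^2 - z^4 - 2*x*y*z + y^2 + 4*z^2 - 2
trace(a^-1 b a b a b^-1 a b) = trace(b a b a b^-1 a b) * trace(a) - trace(b a b a b^-1 a b a) = x^2*y^2*z^2 - x^3*y*z - x*y^3*z - 2*x*y*z^3 + x^2*z^2 + y^2*z^2 + z^4 + 5*x*y*z - x^2 - y^2 - 4*z^2 + 2
use: trace(a b^-1 a b^-1 a^-1 b a b) = trace(a^-1 b a b a b^-1 a) * trace(b) - trace(a^-1 b a b a b^-1 a b) = -x^2*y^2*z^2 + x^3*y*z + x*y^3*z + 2*x*y*z^3 - x^2*z^2 - y^2*z^2 - z^4 - 4*x*y*z + x^2 + 4*z^2 - 2
use: trace(a^-1 b a b^-1 a b^-1 a b^-1) = trace(a b^-1 a b^-1 a^-1 b a) * trace(b) - trace(a b^-1 a b^-1 a^-1 b a b) = -x^3*y^3*z + x^4*y^2 + x^2*y^4 + 3*x^2*y^2*z^2 - 2*x^3*y*z - 2*x*y^3*z - 3*x*y*z^3 - 3*x^2*y^2 + x^2*z^2 + y^2*z^2 + z^4 + 7*x*y*z - x^2 - y^2 - 4*z^2 + 2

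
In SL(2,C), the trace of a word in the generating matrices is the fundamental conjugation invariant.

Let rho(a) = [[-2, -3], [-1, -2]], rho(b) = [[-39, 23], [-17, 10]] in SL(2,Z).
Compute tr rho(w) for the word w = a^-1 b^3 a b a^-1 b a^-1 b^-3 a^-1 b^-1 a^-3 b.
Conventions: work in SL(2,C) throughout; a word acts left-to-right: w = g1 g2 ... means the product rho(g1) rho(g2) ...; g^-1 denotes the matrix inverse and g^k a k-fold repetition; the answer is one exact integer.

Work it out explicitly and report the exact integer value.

121470949545733681

rho(a^-1) = [[-2, 3], [1, -2]]
... * rho(b) = [[-39, 23], [-17, 10]]  ->  [[27, -16], [-5, 3]]
... * rho(b) = [[-39, 23], [-17, 10]]  ->  [[-781, 461], [144, -85]]
... * rho(b) = [[-39, 23], [-17, 10]]  ->  [[22622, -13353], [-4171, 2462]]
... * rho(a) = [[-2, -3], [-1, -2]]  ->  [[-31891, -41160], [5880, 7589]]
... * rho(b) = [[-39, 23], [-17, 10]]  ->  [[1943469, -1145093], [-358333, 211130]]
... * rho(a^-1) = [[-2, 3], [1, -2]]  ->  [[-5032031, 8120593], [927796, -1497259]]
... * rho(b) = [[-39, 23], [-17, 10]]  ->  [[58199128, -34530783], [-10730641, 6366718]]
... * rho(a^-1) = [[-2, 3], [1, -2]]  ->  [[-150929039, 243658950], [27828000, -44925359]]
... * rho(b^-1) = [[10, -23], [17, -39]]  ->  [[2632911760, -6031331153], [-485451103, 1112045001]]
... * rho(b^-1) = [[10, -23], [17, -39]]  ->  [[-76203512001, 174664944487], [14050253987, -32204379670]]
... * rho(b^-1) = [[10, -23], [17, -39]]  ->  [[2207268936269, -5059252058970], [-406971914520, 932814965429]]
... * rho(a^-1) = [[-2, 3], [1, -2]]  ->  [[-9473789931508, 16740310926747], [1746758794469, -3086545674418]]
... * rho(b^-1) = [[10, -23], [17, -39]]  ->  [[189847386439619, -434974957718449], [-35003688520416, 80199829029515]]
... * rho(a^-1) = [[-2, 3], [1, -2]]  ->  [[-814669730597687, 1439492074755755], [150207206070347, -265410723620278]]
... * rho(a^-1) = [[-2, 3], [1, -2]]  ->  [[3068831535951129, -5322993341304571], [-565825135760972, 981443065451597]]
... * rho(a^-1) = [[-2, 3], [1, -2]]  ->  [[-11460656413206829, 19852481290462529], [2113093336973541, -3660361538186110]]
... * rho(b) = [[-39, 23], [-17, 10]]  ->  [[109473418177203338, -65070284599131777], [-20184493992804229, 11997531368530343]]
tr = 109473418177203338 + 11997531368530343 = 121470949545733681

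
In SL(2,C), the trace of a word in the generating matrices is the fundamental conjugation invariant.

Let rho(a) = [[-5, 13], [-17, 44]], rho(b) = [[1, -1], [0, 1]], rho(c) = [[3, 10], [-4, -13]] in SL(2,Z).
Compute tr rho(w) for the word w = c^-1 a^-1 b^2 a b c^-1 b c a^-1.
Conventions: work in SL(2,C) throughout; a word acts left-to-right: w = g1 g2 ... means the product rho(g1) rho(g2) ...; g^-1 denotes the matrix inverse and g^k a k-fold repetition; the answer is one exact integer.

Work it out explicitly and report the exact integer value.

rho(c^-1) = [[-13, -10], [4, 3]]
... * rho(a^-1) = [[44, -13], [17, -5]]  ->  [[-742, 219], [227, -67]]
... * rho(b) = [[1, -1], [0, 1]]  ->  [[-742, 961], [227, -294]]
... * rho(b) = [[1, -1], [0, 1]]  ->  [[-742, 1703], [227, -521]]
... * rho(a) = [[-5, 13], [-17, 44]]  ->  [[-25241, 65286], [7722, -19973]]
... * rho(b) = [[1, -1], [0, 1]]  ->  [[-25241, 90527], [7722, -27695]]
... * rho(c^-1) = [[-13, -10], [4, 3]]  ->  [[690241, 523991], [-211166, -160305]]
... * rho(b) = [[1, -1], [0, 1]]  ->  [[690241, -166250], [-211166, 50861]]
... * rho(c) = [[3, 10], [-4, -13]]  ->  [[2735723, 9063660], [-836942, -2772853]]
... * rho(a^-1) = [[44, -13], [17, -5]]  ->  [[274454032, -80882699], [-83963949, 24744511]]
tr = 274454032 + 24744511 = 299198543

299198543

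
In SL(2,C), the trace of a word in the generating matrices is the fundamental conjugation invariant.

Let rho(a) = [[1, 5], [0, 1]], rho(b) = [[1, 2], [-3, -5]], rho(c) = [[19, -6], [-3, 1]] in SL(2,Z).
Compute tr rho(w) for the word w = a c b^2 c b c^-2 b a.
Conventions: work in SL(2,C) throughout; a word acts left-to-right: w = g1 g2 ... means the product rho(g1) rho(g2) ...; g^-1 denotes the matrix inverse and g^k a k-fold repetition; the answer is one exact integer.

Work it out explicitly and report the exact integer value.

-9400174

rho(a) = [[1, 5], [0, 1]]
... * rho(c) = [[19, -6], [-3, 1]]  ->  [[4, -1], [-3, 1]]
... * rho(b) = [[1, 2], [-3, -5]]  ->  [[7, 13], [-6, -11]]
... * rho(b) = [[1, 2], [-3, -5]]  ->  [[-32, -51], [27, 43]]
... * rho(c) = [[19, -6], [-3, 1]]  ->  [[-455, 141], [384, -119]]
... * rho(b) = [[1, 2], [-3, -5]]  ->  [[-878, -1615], [741, 1363]]
... * rho(c^-1) = [[1, 6], [3, 19]]  ->  [[-5723, -35953], [4830, 30343]]
... * rho(c^-1) = [[1, 6], [3, 19]]  ->  [[-113582, -717445], [95859, 605497]]
... * rho(b) = [[1, 2], [-3, -5]]  ->  [[2038753, 3360061], [-1720632, -2835767]]
... * rho(a) = [[1, 5], [0, 1]]  ->  [[2038753, 13553826], [-1720632, -11438927]]
tr = 2038753 + -11438927 = -9400174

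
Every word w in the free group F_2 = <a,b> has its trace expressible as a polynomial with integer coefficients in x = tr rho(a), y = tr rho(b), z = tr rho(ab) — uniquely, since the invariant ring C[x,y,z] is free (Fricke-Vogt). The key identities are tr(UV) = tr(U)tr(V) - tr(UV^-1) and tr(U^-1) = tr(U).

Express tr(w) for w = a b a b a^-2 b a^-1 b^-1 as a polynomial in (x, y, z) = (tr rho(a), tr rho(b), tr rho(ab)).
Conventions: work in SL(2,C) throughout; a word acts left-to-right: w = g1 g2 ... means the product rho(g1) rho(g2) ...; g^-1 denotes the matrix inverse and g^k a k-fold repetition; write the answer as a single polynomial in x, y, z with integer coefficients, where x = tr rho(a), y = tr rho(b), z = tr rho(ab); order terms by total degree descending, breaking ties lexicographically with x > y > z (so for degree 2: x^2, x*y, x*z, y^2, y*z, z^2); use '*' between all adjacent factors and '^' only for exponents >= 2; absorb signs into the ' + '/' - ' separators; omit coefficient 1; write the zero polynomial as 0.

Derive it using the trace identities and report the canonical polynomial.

use: trace(b a b) = trace(b) trace(a b) - trace(a) = y*z - x
apply: trace(b^2 a b) = trace(b) trace(b a b) - trace(b a) = y^2*z - x*y - z
use: trace(a b a b) = trace(b a) trace(b a) - trace(1)   [split at repeated b] = z^2 - 2
trace(a b a) = trace(a) trace(b a) - trace(b) = x*z - y
apply: trace(b^2 a b a) = trace(b) trace(a b a b) - trace(a b a) = y*z^2 - x*z - y
use: trace(b^2 a b a^-1) = trace(b^2 a b) trace(a) - trace(b^2 a b a) = x*y^2*z - x^2*y - y*z^2 + y
use: trace(b a b a^-2 b) = trace(b^2 a b a^-1) trace(a) - trace(b^2 a b) = x^2*y^2*z - x^3*y - x*y*z^2 - y^2*z + 2*x*y + z
use: trace(b a b a b^2) = trace(b) trace(b a b a b) - trace(b a b a) = y^2*z^2 - x*y*z - y^2 - z^2 + 2
use: trace(a b a b a b) = trace(a b a b) trace(a b) - trace(b a)   [split at repeated a] = z^3 - 3*z
apply: trace(a b a b a) = trace(a) trace(b a b a) - trace(b a b) = x*z^2 - y*z - x
use: trace(b a b a b^2 a) = trace(b) trace(a b a b a b) - trace(a b a b a) = y*z^3 - x*z^2 - 2*y*z + x
use: trace(b a^-1 b a b a b) = trace(b a b a b^2) trace(a) - trace(b a b a b^2 a) = x*y^2*z^2 - x^2*y*z - y*z^3 - x*y^2 + 2*y*z + x
apply: trace(b a b a b a b a) = trace(a b a b) trace(a b a b) - trace(1)   [split at repeated a] = z^4 - 4*z^2 + 2
trace(b a^-1 b a b a b a) = trace(b a b a b a b) trace(a) - trace(b a b a b a b a) = x*y*z^3 - x^2*z^2 - z^4 - 2*x*y*z + x^2 + 4*z^2 - 2
trace(b a^-1 b a b a b a^-1) = trace(b a^-1 b a b a b) trace(a) - trace(b a^-1 b a b a b a) = x^2*y^2*z^2 - x^3*y*z - 2*x*y*z^3 - x^2*y^2 + x^2*z^2 + z^4 + 4*x*y*z - 4*z^2 + 2
apply: trace(a b a b a^-2 b a^-1 b) = trace(b a^-1 b a b a b a^-1) trace(a) - trace(b a^-1 b a b a b) = x^3*y^2*z^2 - x^4*y*z - 2*x^2*y*z^3 - x^3*y^2 + x^3*z^2 - x*y^2*z^2 + x*z^4 + 5*x^2*y*z + y*z^3 + x*y^2 - 4*x*z^2 - 2*y*z + x
apply: trace(a b a b a^-2 b a^-1 b^-1) = trace(a b a b a^-2 b a^-1) trace(b) - trace(a b a b a^-2 b a^-1 b) = -x^3*y^2*z^2 + x^4*y*z + x^2*y^3*z + 2*x^2*y*z^3 - x^3*z^2 - x*z^4 - 5*x^2*y*z - y^3*z - y*z^3 + x*y^2 + 4*x*z^2 + 3*y*z - x

-x^3*y^2*z^2 + x^4*y*z + x^2*y^3*z + 2*x^2*y*z^3 - x^3*z^2 - x*z^4 - 5*x^2*y*z - y^3*z - y*z^3 + x*y^2 + 4*x*z^2 + 3*y*z - x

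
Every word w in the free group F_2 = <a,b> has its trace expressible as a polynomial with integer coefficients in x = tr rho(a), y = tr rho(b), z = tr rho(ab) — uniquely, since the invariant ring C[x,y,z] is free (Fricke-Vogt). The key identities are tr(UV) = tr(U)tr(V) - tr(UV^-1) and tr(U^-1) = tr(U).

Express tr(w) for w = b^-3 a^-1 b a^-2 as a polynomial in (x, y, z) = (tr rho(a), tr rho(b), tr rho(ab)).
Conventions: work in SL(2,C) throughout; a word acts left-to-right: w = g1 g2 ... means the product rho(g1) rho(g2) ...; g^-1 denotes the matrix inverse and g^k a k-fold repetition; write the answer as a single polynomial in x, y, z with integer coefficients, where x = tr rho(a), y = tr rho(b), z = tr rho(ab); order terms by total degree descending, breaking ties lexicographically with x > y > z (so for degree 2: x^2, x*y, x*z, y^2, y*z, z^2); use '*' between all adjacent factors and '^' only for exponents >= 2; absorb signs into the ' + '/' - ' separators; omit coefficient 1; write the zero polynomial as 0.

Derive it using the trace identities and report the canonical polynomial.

x^2*y^3*z - x^3*y^2 - x*y^4 - x*y^2*z^2 + 4*x*y^2 + x*z^2 - y*z - x

tr(a^-1) = tr(a) = x
tr(a^-1 b) = tr(b) tr(a) - tr(b a)   [inverse elimination on a] = x*y - z
tr(b^-1 a^-1) = tr(a^-1) tr(b) - tr(a^-1 b)   [inverse elimination on b] = z
tr(b a b) = tr(b) tr(a b) - tr(a)   [square of b] = y*z - x
use: tr(b a b a) = tr(b a) tr(b a) - tr(1)   [split at a repeated b] = z^2 - 2
use: tr(a^-1 b a b) = tr(b a b) tr(a) - tr(b a b a)   [inverse elimination on a] = x*y*z - x^2 - z^2 + 2
tr(a^-1 b a b^-1) = tr(a^-1 b a) tr(b) - tr(a^-1 b a b)   [inverse elimination on b] = -x*y*z + x^2 + y^2 + z^2 - 2
tr(b^-2 a^-1 b a) = tr(a^-1 b a b^-1) tr(b) - tr(a^-1 b a)   [inverse elimination on b] = -x*y^2*z + x^2*y + y^3 + y*z^2 - 3*y
use: tr(b^-2 a^-1 b a^-1) = tr(b^-2 a^-1 b) tr(a) - tr(b^-2 a^-1 b a)   [inverse elimination on a] = x*y^2*z - x^2*y - y^3 - y*z^2 + x*z + 3*y
apply: tr(a^-1 b a^-2 b^-2) = tr(b^-2 a^-1 b a^-1) tr(a) - tr(b^-2 a^-1 b)   [inverse elimination on a] = x^2*y^2*z - x^3*y - x*y^3 - x*y*z^2 + x^2*z + 3*x*y - z
use: tr(a^-1 b a^-1) = tr(a^-1 b) tr(a) - tr(a^-1 b a)   [inverse elimination on a] = x^2*y - x*z - y
use: tr(b^2) = tr(b) tr(b) - tr(1)   [square of b] = y^2 - 2
use: tr(b a^-1 b) = tr(b^2) tr(a) - tr(b^2 a)   [inverse elimination on a] = x*y^2 - y*z - x
use: tr(a^-1 b a^-1 b) = tr(b a^-1 b) tr(a) - tr(b a^-1 b a)   [inverse elimination on a] = x^2*y^2 - 2*x*y*z + z^2 - 2
apply: tr(a^-1 b^-1 a^-1 b) = tr(a^-1 b a^-1) tr(b) - tr(a^-1 b a^-1 b)   [inverse elimination on b] = x*y*z - y^2 - z^2 + 2
apply: tr(a^-1 b a^-2 b^-1) = tr(a^-1 b^-1 a^-1 b) tr(a) - tr(a^-1 b^-1 a^-1 b a)   [inverse elimination on a] = x^2*y*z - x*y^2 - x*z^2 + x
use: tr(b^-3 a^-1 b a^-2) = tr(a^-1 b a^-2 b^-2) tr(b) - tr(a^-1 b a^-2 b^-1)   [inverse elimination on b] = x^2*y^3*z - x^3*y^2 - x*y^4 - x*y^2*z^2 + 4*x*y^2 + x*z^2 - y*z - x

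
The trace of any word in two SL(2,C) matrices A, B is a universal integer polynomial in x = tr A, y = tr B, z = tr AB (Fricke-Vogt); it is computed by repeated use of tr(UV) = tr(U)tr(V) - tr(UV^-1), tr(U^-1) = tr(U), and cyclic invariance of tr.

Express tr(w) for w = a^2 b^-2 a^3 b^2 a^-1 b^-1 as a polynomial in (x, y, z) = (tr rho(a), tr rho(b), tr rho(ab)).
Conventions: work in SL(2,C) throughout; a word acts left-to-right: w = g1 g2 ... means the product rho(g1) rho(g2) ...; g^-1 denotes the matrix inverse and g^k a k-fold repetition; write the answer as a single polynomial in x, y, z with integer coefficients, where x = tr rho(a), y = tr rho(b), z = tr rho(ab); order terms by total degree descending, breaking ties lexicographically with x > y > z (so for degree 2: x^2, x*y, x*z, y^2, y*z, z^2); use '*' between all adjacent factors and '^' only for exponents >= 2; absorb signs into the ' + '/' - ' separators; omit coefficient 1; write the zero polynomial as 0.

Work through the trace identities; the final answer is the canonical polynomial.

tr(a b a) = tr(a) tr(b a) - tr(b) = x*z - y
tr(a^2 b a) = tr(a) tr(a b a) - tr(a b) = x^2*z - x*y - z
tr(a^3 b a) = tr(a) tr(a^2 b a) - tr(a^2 b) = x^3*z - x^2*y - 2*x*z + y
tr(a^3 b a^2) = tr(a) tr(a^3 b a) - tr(a^3 b) = x^4*z - x^3*y - 3*x^2*z + 2*x*y + z
tr(b a b a) = tr(a b) tr(a b) - tr(1) = z^2 - 2
tr(b a b) = tr(b) tr(a b) - tr(a) = y*z - x
tr(b a^2 b a) = tr(a) tr(b a b a) - tr(b a b) = x*z^2 - y*z - x
tr(a^2) = tr(a) tr(a) - tr(1) = x^2 - 2
tr(b a^2 b) = tr(b) tr(a^2 b) - tr(a^2) = x*y*z - x^2 - y^2 + 2
tr(a b a^2 b a) = tr(a) tr(b a^2 b a) - tr(b a^2 b) = x^2*z^2 - 2*x*y*z + y^2 - 2
tr(a^3 b a^2 b) = tr(a) tr(a b a^2 b a) - tr(a b a^2 b) = x^3*z^2 - 2*x^2*y*z + x*y^2 - x*z^2 + y*z - x
tr(a^3 b a^2 b^-1) = tr(a^3 b a^2) tr(b) - tr(a^3 b a^2 b) = x^4*y*z - x^3*y^2 - x^3*z^2 - x^2*y*z + x*y^2 + x*z^2 + x
tr(a^2 b^-2 a^3 b) = tr(a^3 b a^2 b^-1) tr(b) - tr(a^3 b a^2) = x^4*y^2*z - x^3*y^3 - x^3*y*z^2 - x^4*z - x^2*y^2*z + x^3*y + x*y^3 + x*y*z^2 + 3*x^2*z - x*y - z
tr(a^3) = tr(a) tr(a^2) - tr(a) = x^3 - 3*x
tr(a^4) = tr(a) tr(a^3) - tr(a^2) = x^4 - 4*x^2 + 2
tr(a^5) = tr(a) tr(a^4) - tr(a^3) = x^5 - 5*x^3 + 5*x
tr(a b^2 a^4) = tr(b) tr(a^5 b) - tr(a^5) = x^4*y*z - x^5 - x^3*y^2 - 3*x^2*y*z + 5*x^3 + 2*x*y^2 + y*z - 5*x
tr(a b^2 a^2) = tr(a) tr(b^2 a^2) - tr(b^2 a) = x^2*y*z - x^3 - x*y^2 - y*z + 3*x
tr(a b^2 a^3) = tr(a) tr(a b^2 a^2) - tr(a b^2 a) = x^3*y*z - x^4 - x^2*y^2 - 2*x*y*z + 4*x^2 + y^2 - 2
tr(a^5 b^2 a) = tr(a) tr(a b^2 a^4) - tr(a b^2 a^3) = x^5*y*z - x^6 - x^4*y^2 - 4*x^3*y*z + 6*x^4 + 3*x^2*y^2 + 3*x*y*z - 9*x^2 - y^2 + 2
tr(b a b a^3) = tr(a) tr(b a b a^2) - tr(b a b a) = x^2*z^2 - x*y*z - x^2 - z^2 + 2
tr(b a b a^4) = tr(a) tr(b a b a^3) - tr(b a b a^2) = x^3*z^2 - x^2*y*z - x^3 - 2*x*z^2 + y*z + 3*x
tr(a b a^5 b) = tr(a) tr(b a b a^4) - tr(b a b a^3) = x^4*z^2 - x^3*y*z - x^4 - 3*x^2*z^2 + 2*x*y*z + 4*x^2 + z^2 - 2
tr(a b a^5) = tr(a) tr(a^2 b a^3) - tr(a^2 b a^2) = x^5*z - x^4*y - 4*x^3*z + 3*x^2*y + 3*x*z - y
tr(a^5 b^2 a b) = tr(b) tr(a b a^5 b) - tr(a b a^5) = x^4*y*z^2 - x^5*z - x^3*y^2*z - 3*x^2*y*z^2 + 4*x^3*z + 2*x*y^2*z + x^2*y + y*z^2 - 3*x*z - y
tr(a^3 b^2 a b^-1 a^2) = tr(a^5 b^2 a) tr(b) - tr(a^5 b^2 a b) = x^5*y^2*z - x^6*y - x^4*y^3 - x^4*y*z^2 + x^5*z - 3*x^3*y^2*z + 6*x^4*y + 3*x^2*y^3 + 3*x^2*y*z^2 - 4*x^3*z + x*y^2*z - 10*x^2*y - y^3 - y*z^2 + 3*x*z + 3*y
tr(b^2 a b a^2) = tr(b) tr(a b a^2 b) - tr(a b a^2) = x*y*z^2 - x^2*z - y^2*z + z
tr(b^2 a b a) = tr(b) tr(a b a b) - tr(a b a) = y*z^2 - x*z - y
tr(b a^3 b^2 a) = tr(a) tr(b^2 a b a^2) - tr(b^2 a b a) = x^2*y*z^2 - x^3*z - x*y^2*z - y*z^2 + 2*x*z + y
tr(b^3 a^2) = tr(b) tr(a^2 b^2) - tr(a^2 b) = x*y^2*z - x^2*y - y^3 - x*z + 3*y
tr(b^3 a) = tr(b) tr(a b^2) - tr(a b) = y^2*z - x*y - z
tr(b a^3 b^2) = tr(a) tr(b^3 a^2) - tr(b^3 a) = x^2*y^2*z - x^3*y - x*y^3 - x^2*z - y^2*z + 4*x*y + z
tr(a b a^3 b^2 a) = tr(a) tr(b a^3 b^2 a) - tr(b a^3 b^2) = x^3*y*z^2 - x^4*z - 2*x^2*y^2*z + x^3*y + x*y^3 - x*y*z^2 + 3*x^2*z + y^2*z - 3*x*y - z
tr(a^2 b a^3 b^2 a) = tr(a) tr(a b a^3 b^2 a) - tr(a b a^3 b^2) = x^4*y*z^2 - x^5*z - 2*x^3*y^2*z + x^4*y + x^2*y^3 - 2*x^2*y*z^2 + 4*x^3*z + 2*x*y^2*z - 3*x^2*y + y*z^2 - 3*x*z - y
tr(b a b a b a) = tr(b a) tr(b a b a) - tr(b^-1 a^-1) = z^3 - 3*z
tr(b a b a^2 b a) = tr(a) tr(b a b a b a) - tr(b a b a b) = x*z^3 - y*z^2 - 2*x*z + y
tr(a b a^2 b a^2 b) = tr(a) tr(b a b a^2 b a) - tr(b a b a^2 b) = x^2*z^3 - 2*x*y*z^2 - x^2*z + y^2*z + x*y - z
tr(a b^2 a b a^2 b a) = tr(b) tr(a b a^2 b a^2 b) - tr(a b a^2 b a^2) = x^2*y*z^3 - x^3*z^2 - 2*x*y^2*z^2 + x^2*y*z + y^3*z + x*z^2 - 2*y*z + x
tr(b a b^2 a b a) = tr(b) tr(a b a b a b) - tr(a b a b a) = y*z^3 - x*z^2 - 2*y*z + x
tr(b a b^2 a b) = tr(b) tr(a b^2 a b) - tr(a b^2 a) = y^2*z^2 - 2*x*y*z + x^2 - 2
tr(a b^2 a b a^2 b) = tr(a) tr(b a b^2 a b a) - tr(b a b^2 a b) = x*y*z^3 - x^2*z^2 - y^2*z^2 + 2
tr(a^2 b a^3 b^2 a b) = tr(a) tr(a b^2 a b a^2 b a) - tr(a b^2 a b a^2 b) = x^3*y*z^3 - x^4*z^2 - 2*x^2*y^2*z^2 + x^3*y*z + x*y^3*z - x*y*z^3 + 2*x^2*z^2 + y^2*z^2 - 2*x*y*z + x^2 - 2
tr(a^3 b^2 a b^-1 a^2 b) = tr(a^2 b a^3 b^2 a) tr(b) - tr(a^2 b a^3 b^2 a b) = x^4*y^2*z^2 - x^5*y*z - 2*x^3*y^3*z - x^3*y*z^3 + x^4*y^2 + x^4*z^2 + x^2*y^4 + 3*x^3*y*z + x*y^3*z + x*y*z^3 - 3*x^2*y^2 - 2*x^2*z^2 - x*y*z - x^2 - y^2 + 2
tr(a^3 b^2 a b^-1 a^2 b^-1) = tr(a^3 b^2 a b^-1 a^2) tr(b) - tr(a^3 b^2 a b^-1 a^2 b) = x^5*y^3*z - x^6*y^2 - x^4*y^4 - 2*x^4*y^2*z^2 + 2*x^5*y*z - x^3*y^3*z + x^3*y*z^3 + 5*x^4*y^2 - x^4*z^2 + 2*x^2*y^4 + 3*x^2*y^2*z^2 - 7*x^3*y*z - x*y*z^3 - 7*x^2*y^2 + 2*x^2*z^2 - y^4 - y^2*z^2 + 4*x*y*z + x^2 + 4*y^2 - 2
tr(b^-1 a^2 b^-2 a^3 b^2 a) = tr(a^3 b^2 a b^-1 a^2 b^-1) tr(b) - tr(a^3 b^2 a b^-1 a^2) = x^5*y^4*z - x^6*y^3 - x^4*y^5 - 2*x^4*y^3*z^2 + x^5*y^2*z - x^3*y^4*z + x^3*y^2*z^3 + x^6*y + 6*x^4*y^3 + 2*x^2*y^5 + 3*x^2*y^3*z^2 - x^5*z - 4*x^3*y^2*z - x*y^2*z^3 - 6*x^4*y - 10*x^2*y^3 - x^2*y*z^2 - y^5 - y^3*z^2 + 4*x^3*z + 3*x*y^2*z + 11*x^2*y + 5*y^3 + y*z^2 - 3*x*z - 5*y
tr(a^2 b^-2 a^3 b^2 a^-1 b^-1) = tr(b^-1 a^2 b^-2 a^3 b^2) tr(a) - tr(b^-1 a^2 b^-2 a^3 b^2 a) = -x^5*y^4*z + x^6*y^3 + x^4*y^5 + 2*x^4*y^3*z^2 + x^3*y^4*z - x^3*y^2*z^3 - x^6*y - 7*x^4*y^3 - x^4*y*z^2 - 2*x^2*y^5 - 3*x^2*y^3*z^2 + 3*x^3*y^2*z + x*y^2*z^3 + 7*x^4*y + 11*x^2*y^3 + 2*x^2*y*z^2 + y^5 + y^3*z^2 - x^3*z - 3*x*y^2*z - 12*x^2*y - 5*y^3 - y*z^2 + 2*x*z + 5*y

-x^5*y^4*z + x^6*y^3 + x^4*y^5 + 2*x^4*y^3*z^2 + x^3*y^4*z - x^3*y^2*z^3 - x^6*y - 7*x^4*y^3 - x^4*y*z^2 - 2*x^2*y^5 - 3*x^2*y^3*z^2 + 3*x^3*y^2*z + x*y^2*z^3 + 7*x^4*y + 11*x^2*y^3 + 2*x^2*y*z^2 + y^5 + y^3*z^2 - x^3*z - 3*x*y^2*z - 12*x^2*y - 5*y^3 - y*z^2 + 2*x*z + 5*y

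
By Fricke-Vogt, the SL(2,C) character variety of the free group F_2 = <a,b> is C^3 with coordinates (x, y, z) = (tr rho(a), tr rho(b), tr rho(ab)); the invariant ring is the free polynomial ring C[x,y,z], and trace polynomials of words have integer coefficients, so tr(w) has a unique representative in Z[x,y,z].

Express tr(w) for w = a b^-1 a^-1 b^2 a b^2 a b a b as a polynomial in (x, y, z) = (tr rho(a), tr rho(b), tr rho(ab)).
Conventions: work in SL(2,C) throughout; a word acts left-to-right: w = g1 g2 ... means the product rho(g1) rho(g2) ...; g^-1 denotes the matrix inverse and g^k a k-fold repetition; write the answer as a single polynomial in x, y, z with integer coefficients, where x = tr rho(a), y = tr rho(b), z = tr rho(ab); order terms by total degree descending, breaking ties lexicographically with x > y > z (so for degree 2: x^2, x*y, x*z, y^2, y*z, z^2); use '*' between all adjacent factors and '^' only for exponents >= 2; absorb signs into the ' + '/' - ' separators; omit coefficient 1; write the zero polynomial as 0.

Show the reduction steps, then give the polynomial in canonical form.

-x*y^3*z^4 + 2*x^2*y^2*z^3 + y^4*z^3 + y^2*z^5 - x^3*y*z^2 - x*y*z^4 - 2*x^2*y^2*z - y^4*z - 4*y^2*z^3 + x^3*y + x*y^3 + 4*x*y*z^2 + 2*y^2*z - z^3 - 3*x*y + 3*z

so tr(a b a b) = tr(b a)*tr(b a) - tr(1)   [split at a repeated b] = z^2 - 2
tr(b a b a b a) = tr(a b a b)*tr(a b) - tr(b a)   [split at a repeated a] = z^3 - 3*z
reduce: tr(a b a b a b a b) = tr(b a)*tr(b a b a b a) - tr(b^-1 a^-1 b^-1 a^-1)   [split at a repeated b] = z^4 - 4*z^2 + 2
reduce: tr(a b a) = tr(a)*tr(b a) - tr(b)   [square of a] = x*z - y
reduce: tr(b a b a b) = tr(b)*tr(a b a b) - tr(a b a)   [square of b] = y*z^2 - x*z - y
reduce: tr(a b a b a b a) = tr(a)*tr(b a b a b a) - tr(b a b a b)   [square of a] = x*z^3 - y*z^2 - 2*x*z + y
so tr(b a b^2 a b a b a) = tr(b)*tr(a b a b a b a b) - tr(a b a b a b a)   [square of b] = y*z^4 - x*z^3 - 3*y*z^2 + 2*x*z + y
tr(b a b) = tr(b)*tr(a b) - tr(a)   [square of b] = y*z - x
tr(a b a b a) = tr(a)*tr(b a b a) - tr(b a b)   [square of a] = x*z^2 - y*z - x
tr(a b^2 a b a b) = tr(b)*tr(a b a b a b) - tr(a b a b a)   [square of b] = y*z^3 - x*z^2 - 2*y*z + x
so tr(a b a^2) = tr(a)*tr(b a^2) - tr(b a)   [square of a] = x^2*z - x*y - z
so tr(a b^2 a b a) = tr(b)*tr(a b a^2 b) - tr(a b a^2)   [square of b] = x*y*z^2 - x^2*z - y^2*z + z
tr(b a b^2 a b a b) = tr(b)*tr(a b^2 a b a b) - tr(a b^2 a b a)   [square of b] = y^2*z^3 - 2*x*y*z^2 + x^2*z - y^2*z + x*y - z
reduce: tr(a b^2 a b a b a^2 b) = tr(a)*tr(b a b^2 a b a b a) - tr(b a b^2 a b a b)   [square of a] = x*y*z^4 - x^2*z^3 - y^2*z^3 - x*y*z^2 + x^2*z + y^2*z + z
reduce: tr(a b a b a^2) = tr(a)*tr(b a b a^2) - tr(b a b a)   [square of a] = x^2*z^2 - x*y*z - x^2 - z^2 + 2
tr(b^2 a b a b a^2) = tr(b)*tr(a b a b a^2 b) - tr(a b a b a^2)   [square of b] = x*y*z^3 - x^2*z^2 - y^2*z^2 - x*y*z + x^2 + y^2 + z^2 - 2
tr(a b^2 a b a b a^2) = tr(a)*tr(b^2 a b a b a^2) - tr(b^2 a b a b a)   [square of a] = x^2*y*z^3 - x^3*z^2 - x*y^2*z^2 - x^2*y*z - y*z^3 + x^3 + x*y^2 + 2*x*z^2 + 2*y*z - 3*x
so tr(a b^2 a b^2 a b a b a) = tr(b)*tr(a b^2 a b a b a^2 b) - tr(a b^2 a b a b a^2)   [square of b] = x*y^2*z^4 - 2*x^2*y*z^3 - y^3*z^3 + x^3*z^2 + 2*x^2*y*z + y^3*z + y*z^3 - x^3 - x*y^2 - 2*x*z^2 - y*z + 3*x
tr(a b a b a b a b a b) = tr(a b a b a b a b)*tr(a b) - tr(b a b a b a)   [split at a repeated a] = z^5 - 5*z^3 + 5*z
tr(a b a b a b a b a) = tr(a)*tr(b a b a b a b a) - tr(b a b a b a b)   [square of a] = x*z^4 - y*z^3 - 3*x*z^2 + 2*y*z + x
tr(a b a b a b a b^2 a b) = tr(b)*tr(a b a b a b a b a b) - tr(a b a b a b a b a)   [square of b] = y*z^5 - x*z^4 - 4*y*z^3 + 3*x*z^2 + 3*y*z - x
so tr(b a b a b a b^2) = tr(b)*tr(a b a b a b^2) - tr(a b a b a b)   [square of b] = y^2*z^3 - x*y*z^2 - 2*y^2*z - z^3 + x*y + 3*z
tr(a b a b a b a b^2 a) = tr(a)*tr(b a b a b a b^2 a) - tr(b a b a b a b^2)   [square of a] = x*y*z^4 - x^2*z^3 - y^2*z^3 - 2*x*y*z^2 + 2*x^2*z + 2*y^2*z + z^3 - 3*z
reduce: tr(a b^2 a b^2 a b a b a b) = tr(b)*tr(a b a b a b a b^2 a b) - tr(a b a b a b a b^2 a)   [square of b] = y^2*z^5 - 2*x*y*z^4 + x^2*z^3 - 3*y^2*z^3 + 5*x*y*z^2 - 2*x^2*z + y^2*z - z^3 - x*y + 3*z
tr(b^2 a b^2 a b a b a b^-1 a) = tr(a b^2 a b^2 a b a b a)*tr(b) - tr(a b^2 a b^2 a b a b a b)   [inverse elimination on b] = x*y^3*z^4 - 2*x^2*y^2*z^3 - y^4*z^3 - y^2*z^5 + x^3*y*z^2 + 2*x*y*z^4 + 2*x^2*y^2*z - x^2*z^3 + y^4*z + 4*y^2*z^3 - x^3*y - x*y^3 - 7*x*y*z^2 + 2*x^2*z - 2*y^2*z + z^3 + 4*x*y - 3*z
tr(a b^-1 a^-1 b^2 a b^2 a b a b) = tr(b^2 a b^2 a b a b a b^-1)*tr(a) - tr(b^2 a b^2 a b a b a b^-1 a)   [inverse elimination on a] = -x*y^3*z^4 + 2*x^2*y^2*z^3 + y^4*z^3 + y^2*z^5 - x^3*y*z^2 - x*y*z^4 - 2*x^2*y^2*z - y^4*z - 4*y^2*z^3 + x^3*y + x*y^3 + 4*x*y*z^2 + 2*y^2*z - z^3 - 3*x*y + 3*z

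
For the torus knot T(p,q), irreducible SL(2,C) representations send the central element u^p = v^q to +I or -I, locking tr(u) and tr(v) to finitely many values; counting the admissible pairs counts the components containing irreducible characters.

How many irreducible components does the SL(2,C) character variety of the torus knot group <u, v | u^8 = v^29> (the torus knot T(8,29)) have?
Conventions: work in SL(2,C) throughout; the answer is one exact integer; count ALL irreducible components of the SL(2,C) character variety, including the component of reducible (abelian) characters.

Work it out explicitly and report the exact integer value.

For T(8,29): irreducibility forces the central element u^8 = v^29 to one of +I, -I.
So on each irreducible component the traces are pinned: tr(u) = 2*cos(pi*alpha/8) with 1 <= alpha <= 7, tr(v) = 2*cos(pi*beta/29) with 1 <= beta <= 28.
Consistency of u^8 = (-1)^alpha I with v^29 = (-1)^beta I forces alpha = beta (mod 2).
count pairs: odd alpha (4 choices) x odd beta (14), plus even alpha (3) x even beta (14): 4*14 + 3*14 = 98.
That is 98 components of irreducible characters, and with the reducible (abelian) component the total is 99.

99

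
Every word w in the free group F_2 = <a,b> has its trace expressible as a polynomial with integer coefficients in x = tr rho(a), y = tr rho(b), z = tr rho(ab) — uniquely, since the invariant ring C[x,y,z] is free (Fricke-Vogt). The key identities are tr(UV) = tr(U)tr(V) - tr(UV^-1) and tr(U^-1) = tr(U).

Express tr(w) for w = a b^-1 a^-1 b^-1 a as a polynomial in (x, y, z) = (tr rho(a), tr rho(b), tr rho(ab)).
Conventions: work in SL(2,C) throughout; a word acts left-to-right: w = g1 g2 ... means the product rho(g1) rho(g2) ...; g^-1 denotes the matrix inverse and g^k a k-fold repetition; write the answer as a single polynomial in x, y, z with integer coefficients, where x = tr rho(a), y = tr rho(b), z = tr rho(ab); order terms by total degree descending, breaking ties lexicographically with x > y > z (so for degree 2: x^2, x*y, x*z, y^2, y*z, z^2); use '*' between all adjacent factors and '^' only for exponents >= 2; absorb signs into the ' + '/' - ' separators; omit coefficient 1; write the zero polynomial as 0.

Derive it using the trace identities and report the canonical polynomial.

tr(a b^-1) = tr(a) * tr(b) - tr(a b) = x*y - z
so tr(a^2) = tr(a) * tr(a) - tr(1) = x^2 - 2
so tr(a b a) = tr(a) * tr(b a) - tr(b) = x*z - y
so tr(a b a^2) = tr(a) * tr(a b a) - tr(a b) = x^2*z - x*y - z
tr(b a b a) = tr(b a) * tr(b a) - tr(1) = z^2 - 2
reduce: tr(b a b) = tr(b) * tr(a b) - tr(a) = y*z - x
tr(a b a^2 b) = tr(a) * tr(b a b a) - tr(b a b) = x*z^2 - y*z - x
tr(b a^2 b^-1 a) = tr(a b a^2) * tr(b) - tr(a b a^2 b) = x^2*y*z - x*y^2 - x*z^2 + x
tr(a^2 b^-1 a^-1 b) = tr(b a^2 b^-1) * tr(a) - tr(b a^2 b^-1 a) = -x^2*y*z + x^3 + x*y^2 + x*z^2 - 3*x
tr(a b^-1 a^-1 b^-1 a) = tr(a^2 b^-1 a^-1) * tr(b) - tr(a^2 b^-1 a^-1 b) = x^2*y*z - x^3 - x*z^2 - y*z + 3*x

x^2*y*z - x^3 - x*z^2 - y*z + 3*x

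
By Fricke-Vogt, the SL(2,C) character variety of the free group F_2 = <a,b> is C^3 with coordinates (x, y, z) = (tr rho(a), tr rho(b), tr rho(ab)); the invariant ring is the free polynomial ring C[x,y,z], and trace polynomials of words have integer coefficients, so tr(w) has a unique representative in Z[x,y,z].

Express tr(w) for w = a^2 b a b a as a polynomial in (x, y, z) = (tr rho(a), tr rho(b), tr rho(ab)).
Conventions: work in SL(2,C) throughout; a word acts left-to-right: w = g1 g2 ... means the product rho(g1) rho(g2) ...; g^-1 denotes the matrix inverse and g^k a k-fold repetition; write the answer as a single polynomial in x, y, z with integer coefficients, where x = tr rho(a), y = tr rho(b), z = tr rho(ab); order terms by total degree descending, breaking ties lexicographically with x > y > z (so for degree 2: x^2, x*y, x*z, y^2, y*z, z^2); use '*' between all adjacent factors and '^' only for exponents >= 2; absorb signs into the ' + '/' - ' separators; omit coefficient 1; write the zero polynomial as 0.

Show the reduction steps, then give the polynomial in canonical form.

trace(b a b a) = trace(a b) trace(a b) - trace(1)   [split at a repeated a] = z^2 - 2
trace(b a b) = trace(b) trace(a b) - trace(a)   [square of b] = y*z - x
trace(b a b a^2) = trace(a) trace(b a b a) - trace(b a b)   [square of a] = x*z^2 - y*z - x
use: trace(a^2 b a b a) = trace(a) trace(b a b a^2) - trace(b a b a)   [square of a] = x^2*z^2 - x*y*z - x^2 - z^2 + 2

x^2*z^2 - x*y*z - x^2 - z^2 + 2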